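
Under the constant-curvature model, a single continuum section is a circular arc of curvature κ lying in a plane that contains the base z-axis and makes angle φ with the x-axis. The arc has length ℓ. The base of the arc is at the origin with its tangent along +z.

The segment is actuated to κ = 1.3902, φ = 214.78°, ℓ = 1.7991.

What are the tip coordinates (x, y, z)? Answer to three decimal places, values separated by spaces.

-1.065 -0.739 0.430

θ = κ·ℓ = 1.3902 × 1.7991 = 2.50111 rad
ρ = (1 − cos θ)/κ = (1 − -0.80181)/1.3902 = 1.29608
z = sin θ / κ = 0.59758/1.3902 = 0.42985
x = ρ cos φ = 1.29608 × cos(214.78°) = -1.06453
y = ρ sin φ = 1.29608 × sin(214.78°) = -0.73932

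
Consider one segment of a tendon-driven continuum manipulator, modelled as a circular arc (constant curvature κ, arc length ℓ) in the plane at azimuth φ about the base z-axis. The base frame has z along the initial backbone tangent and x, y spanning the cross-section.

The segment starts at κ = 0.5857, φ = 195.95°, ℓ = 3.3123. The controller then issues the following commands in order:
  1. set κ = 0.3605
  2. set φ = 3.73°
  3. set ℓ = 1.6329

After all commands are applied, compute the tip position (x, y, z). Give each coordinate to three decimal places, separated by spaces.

0.466 0.030 1.540

initial: κ=0.5857, φ=195.95°, ℓ=3.3123
cmd 1: set κ=0.3605 → (κ,φ,ℓ)=(0.3605,195.95°,3.3123) → tip=(-1.6860,-0.4819,2.5794)
cmd 2: set φ=3.73° → (κ,φ,ℓ)=(0.3605,3.73°,3.3123) → tip=(1.7498,0.1141,2.5794)
cmd 3: set ℓ=1.6329 → (κ,φ,ℓ)=(0.3605,3.73°,1.6329) → tip=(0.4659,0.0304,1.5402)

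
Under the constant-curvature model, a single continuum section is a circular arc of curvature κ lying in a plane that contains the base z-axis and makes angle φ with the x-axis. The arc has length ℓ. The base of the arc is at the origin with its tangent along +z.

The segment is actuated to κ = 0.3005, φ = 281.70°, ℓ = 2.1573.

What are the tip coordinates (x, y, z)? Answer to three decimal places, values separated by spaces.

θ = κ·ℓ = 0.3005 × 2.1573 = 0.64827 rad
ρ = (1 − cos θ)/κ = (1 − 0.79713)/0.3005 = 0.67511
z = sin θ / κ = 0.60381/0.3005 = 2.00934
x = ρ cos φ = 0.67511 × cos(281.70°) = 0.13690
y = ρ sin φ = 0.67511 × sin(281.70°) = -0.66108

0.137 -0.661 2.009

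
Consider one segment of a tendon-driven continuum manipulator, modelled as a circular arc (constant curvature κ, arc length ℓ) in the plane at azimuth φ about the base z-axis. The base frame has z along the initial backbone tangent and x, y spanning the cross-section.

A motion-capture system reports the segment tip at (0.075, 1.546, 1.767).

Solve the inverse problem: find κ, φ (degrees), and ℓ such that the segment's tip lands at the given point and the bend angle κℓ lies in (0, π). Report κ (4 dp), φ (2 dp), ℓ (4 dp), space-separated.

ρ = √(x²+y²) = √(0.075² + 1.546²) = 1.54782
φ = atan2(y, x) mod 360° = atan2(1.546, 0.075) = 87.2226°
|p|² = ρ² + z² = 1.54782² + 1.767² = 5.51803
κ = 2ρ / |p|² = 2×1.54782 / 5.51803 = 0.56100
θ = 2·atan2(ρ, z) = 2·atan2(1.54782, 1.767) = 1.43874 rad
ℓ = θ/κ = 1.43874/0.56100 = 2.56459

0.5610 87.22 2.5646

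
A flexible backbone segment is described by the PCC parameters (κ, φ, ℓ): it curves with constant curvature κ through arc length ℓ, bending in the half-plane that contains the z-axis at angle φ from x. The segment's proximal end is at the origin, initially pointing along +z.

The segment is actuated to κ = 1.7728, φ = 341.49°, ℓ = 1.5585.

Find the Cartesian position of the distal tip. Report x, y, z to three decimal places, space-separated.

1.032 -0.345 0.209

θ = κ·ℓ = 1.7728 × 1.5585 = 2.76291 rad
ρ = (1 − cos θ)/κ = (1 − -0.92915)/1.7728 = 1.08819
z = sin θ / κ = 0.36970/1.7728 = 0.20854
x = ρ cos φ = 1.08819 × cos(341.49°) = 1.03190
y = ρ sin φ = 1.08819 × sin(341.49°) = -0.34547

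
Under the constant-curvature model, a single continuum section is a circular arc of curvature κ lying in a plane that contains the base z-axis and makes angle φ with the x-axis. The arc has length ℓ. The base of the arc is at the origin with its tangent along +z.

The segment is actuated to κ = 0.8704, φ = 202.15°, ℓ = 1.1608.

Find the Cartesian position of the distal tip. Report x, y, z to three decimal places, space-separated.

-0.498 -0.203 0.973

θ = κ·ℓ = 0.8704 × 1.1608 = 1.01036 rad
ρ = (1 − cos θ)/κ = (1 − 0.53156)/0.8704 = 0.53819
z = sin θ / κ = 0.84702/0.8704 = 0.97314
x = ρ cos φ = 0.53819 × cos(202.15°) = -0.49848
y = ρ sin φ = 0.53819 × sin(202.15°) = -0.20292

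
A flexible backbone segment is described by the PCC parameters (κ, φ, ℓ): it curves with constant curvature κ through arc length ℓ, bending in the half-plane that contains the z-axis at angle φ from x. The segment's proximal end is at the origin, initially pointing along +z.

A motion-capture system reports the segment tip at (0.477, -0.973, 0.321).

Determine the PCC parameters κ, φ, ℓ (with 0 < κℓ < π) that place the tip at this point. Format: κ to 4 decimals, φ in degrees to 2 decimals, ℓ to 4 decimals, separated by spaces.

ρ = √(x²+y²) = √(0.477² + -0.973²) = 1.08363
φ = atan2(y, x) mod 360° = atan2(-0.973, 0.477) = 296.1158°
|p|² = ρ² + z² = 1.08363² + 0.321² = 1.27730
κ = 2ρ / |p|² = 2×1.08363 / 1.27730 = 1.69676
θ = 2·atan2(ρ, z) = 2·atan2(1.08363, 0.321) = 2.56561 rad
ℓ = θ/κ = 2.56561/1.69676 = 1.51207

1.6968 296.12 1.5121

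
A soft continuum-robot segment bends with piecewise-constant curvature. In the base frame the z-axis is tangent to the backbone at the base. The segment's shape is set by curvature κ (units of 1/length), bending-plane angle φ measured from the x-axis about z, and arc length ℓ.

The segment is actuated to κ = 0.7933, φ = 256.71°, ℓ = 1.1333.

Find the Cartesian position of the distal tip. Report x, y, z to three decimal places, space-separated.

θ = κ·ℓ = 0.7933 × 1.1333 = 0.89905 rad
ρ = (1 − cos θ)/κ = (1 − 0.62236)/0.7933 = 0.47604
z = sin θ / κ = 0.78273/0.7933 = 0.98668
x = ρ cos φ = 0.47604 × cos(256.71°) = -0.10943
y = ρ sin φ = 0.47604 × sin(256.71°) = -0.46329

-0.109 -0.463 0.987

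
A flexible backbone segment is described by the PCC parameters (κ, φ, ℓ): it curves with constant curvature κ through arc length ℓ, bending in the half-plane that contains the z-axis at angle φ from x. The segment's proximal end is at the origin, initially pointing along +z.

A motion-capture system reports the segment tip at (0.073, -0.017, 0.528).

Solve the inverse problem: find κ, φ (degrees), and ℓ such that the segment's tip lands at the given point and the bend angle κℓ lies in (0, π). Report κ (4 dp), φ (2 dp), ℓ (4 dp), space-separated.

0.5271 346.89 0.5351

ρ = √(x²+y²) = √(0.073² + -0.017²) = 0.07495
φ = atan2(y, x) mod 360° = atan2(-0.017, 0.073) = 346.8908°
|p|² = ρ² + z² = 0.07495² + 0.528² = 0.28440
κ = 2ρ / |p|² = 2×0.07495 / 0.28440 = 0.52709
θ = 2·atan2(ρ, z) = 2·atan2(0.07495, 0.528) = 0.28203 rad
ℓ = θ/κ = 0.28203/0.52709 = 0.53507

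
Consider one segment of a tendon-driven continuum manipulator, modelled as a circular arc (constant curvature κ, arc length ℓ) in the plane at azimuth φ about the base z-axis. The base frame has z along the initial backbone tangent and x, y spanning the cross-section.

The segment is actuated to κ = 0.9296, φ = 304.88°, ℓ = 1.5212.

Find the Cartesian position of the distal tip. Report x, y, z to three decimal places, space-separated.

θ = κ·ℓ = 0.9296 × 1.5212 = 1.41411 rad
ρ = (1 − cos θ)/κ = (1 − 0.15605)/0.9296 = 0.90787
z = sin θ / κ = 0.98775/0.9296 = 1.06255
x = ρ cos φ = 0.90787 × cos(304.88°) = 0.51917
y = ρ sin φ = 0.90787 × sin(304.88°) = -0.74477

0.519 -0.745 1.063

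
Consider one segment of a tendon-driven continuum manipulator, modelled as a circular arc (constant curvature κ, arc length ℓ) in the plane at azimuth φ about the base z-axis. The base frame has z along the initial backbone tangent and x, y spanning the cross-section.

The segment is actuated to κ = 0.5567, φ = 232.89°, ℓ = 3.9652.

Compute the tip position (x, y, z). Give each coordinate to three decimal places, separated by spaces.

θ = κ·ℓ = 0.5567 × 3.9652 = 2.20743 rad
ρ = (1 − cos θ)/κ = (1 − -0.59449)/0.5567 = 2.86418
z = sin θ / κ = 0.80410/0.5567 = 1.44441
x = ρ cos φ = 2.86418 × cos(232.89°) = -1.72810
y = ρ sin φ = 2.86418 × sin(232.89°) = -2.28412

-1.728 -2.284 1.444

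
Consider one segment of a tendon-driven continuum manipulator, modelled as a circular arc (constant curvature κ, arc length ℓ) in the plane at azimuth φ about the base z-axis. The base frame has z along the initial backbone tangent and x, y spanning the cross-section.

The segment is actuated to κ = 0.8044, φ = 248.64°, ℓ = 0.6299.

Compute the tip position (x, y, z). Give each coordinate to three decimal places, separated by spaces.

θ = κ·ℓ = 0.8044 × 0.6299 = 0.50669 rad
ρ = (1 − cos θ)/κ = (1 − 0.87435)/0.8044 = 0.15620
z = sin θ / κ = 0.48529/0.8044 = 0.60329
x = ρ cos φ = 0.15620 × cos(248.64°) = -0.05689
y = ρ sin φ = 0.15620 × sin(248.64°) = -0.14547

-0.057 -0.145 0.603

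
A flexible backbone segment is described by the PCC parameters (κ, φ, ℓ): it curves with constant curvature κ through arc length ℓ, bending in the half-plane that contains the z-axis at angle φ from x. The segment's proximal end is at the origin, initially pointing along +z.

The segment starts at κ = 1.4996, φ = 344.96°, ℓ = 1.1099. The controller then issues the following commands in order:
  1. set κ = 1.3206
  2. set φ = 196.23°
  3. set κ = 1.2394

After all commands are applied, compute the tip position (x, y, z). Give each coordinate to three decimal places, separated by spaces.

-0.624 -0.182 0.792

initial: κ=1.4996, φ=344.96°, ℓ=1.1099
cmd 1: set κ=1.3206 → (κ,φ,ℓ)=(1.3206,344.96°,1.1099) → tip=(0.6546,-0.1759,0.7531)
cmd 2: set φ=196.23° → (κ,φ,ℓ)=(1.3206,196.23°,1.1099) → tip=(-0.6508,-0.1894,0.7531)
cmd 3: set κ=1.2394 → (κ,φ,ℓ)=(1.2394,196.23°,1.1099) → tip=(-0.6244,-0.1818,0.7915)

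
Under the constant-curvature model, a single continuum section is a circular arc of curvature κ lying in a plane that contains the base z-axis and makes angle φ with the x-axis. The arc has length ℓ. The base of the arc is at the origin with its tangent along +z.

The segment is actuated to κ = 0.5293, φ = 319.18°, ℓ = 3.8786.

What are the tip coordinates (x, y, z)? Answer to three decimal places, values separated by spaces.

θ = κ·ℓ = 0.5293 × 3.8786 = 2.05294 rad
ρ = (1 − cos θ)/κ = (1 − -0.46368)/0.5293 = 2.76532
z = sin θ / κ = 0.88600/0.5293 = 1.67391
x = ρ cos φ = 2.76532 × cos(319.18°) = 2.09270
y = ρ sin φ = 2.76532 × sin(319.18°) = -1.80765

2.093 -1.808 1.674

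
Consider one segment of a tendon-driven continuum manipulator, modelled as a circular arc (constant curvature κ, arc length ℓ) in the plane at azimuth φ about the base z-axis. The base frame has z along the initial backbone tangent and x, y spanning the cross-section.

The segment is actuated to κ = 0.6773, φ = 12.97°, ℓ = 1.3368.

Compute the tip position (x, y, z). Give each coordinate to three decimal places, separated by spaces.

θ = κ·ℓ = 0.6773 × 1.3368 = 0.90541 rad
ρ = (1 − cos θ)/κ = (1 − 0.61736)/0.6773 = 0.56495
z = sin θ / κ = 0.78668/0.6773 = 1.16150
x = ρ cos φ = 0.56495 × cos(12.97°) = 0.55054
y = ρ sin φ = 0.56495 × sin(12.97°) = 0.12680

0.551 0.127 1.161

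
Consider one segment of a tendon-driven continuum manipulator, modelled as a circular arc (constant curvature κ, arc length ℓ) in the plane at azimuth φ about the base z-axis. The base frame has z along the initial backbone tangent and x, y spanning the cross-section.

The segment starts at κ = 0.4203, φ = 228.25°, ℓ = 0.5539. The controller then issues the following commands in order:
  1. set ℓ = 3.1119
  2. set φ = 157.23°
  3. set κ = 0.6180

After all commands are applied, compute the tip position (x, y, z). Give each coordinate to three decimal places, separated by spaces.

initial: κ=0.4203, φ=228.25°, ℓ=0.5539
cmd 1: set ℓ=3.1119 → (κ,φ,ℓ)=(0.4203,228.25°,3.1119) → tip=(-1.1726,-1.3138,2.2975)
cmd 2: set φ=157.23° → (κ,φ,ℓ)=(0.4203,157.23°,3.1119) → tip=(-1.6238,0.6816,2.2975)
cmd 3: set κ=0.6180 → (κ,φ,ℓ)=(0.6180,157.23°,3.1119) → tip=(-2.0069,0.8424,1.5187)

-2.007 0.842 1.519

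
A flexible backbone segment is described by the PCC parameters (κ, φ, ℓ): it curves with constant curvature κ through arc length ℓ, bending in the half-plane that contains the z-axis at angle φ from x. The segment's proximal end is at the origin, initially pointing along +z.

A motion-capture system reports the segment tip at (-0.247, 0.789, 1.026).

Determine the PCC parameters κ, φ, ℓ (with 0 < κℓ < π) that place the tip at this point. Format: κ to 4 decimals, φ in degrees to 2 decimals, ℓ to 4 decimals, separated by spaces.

0.9524 107.38 1.4244

ρ = √(x²+y²) = √(-0.247² + 0.789²) = 0.82676
φ = atan2(y, x) mod 360° = atan2(0.789, -0.247) = 107.3830°
|p|² = ρ² + z² = 0.82676² + 1.026² = 1.73621
κ = 2ρ / |p|² = 2×0.82676 / 1.73621 = 0.95237
θ = 2·atan2(ρ, z) = 2·atan2(0.82676, 1.026) = 1.35654 rad
ℓ = θ/κ = 1.35654/0.95237 = 1.42438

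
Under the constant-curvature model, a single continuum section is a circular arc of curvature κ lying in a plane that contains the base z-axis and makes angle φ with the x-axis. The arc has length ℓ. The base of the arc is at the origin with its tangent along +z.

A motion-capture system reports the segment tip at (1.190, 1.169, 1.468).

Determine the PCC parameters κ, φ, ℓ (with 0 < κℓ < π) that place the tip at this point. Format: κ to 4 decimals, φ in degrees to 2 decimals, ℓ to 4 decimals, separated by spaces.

0.6757 44.49 2.5134

ρ = √(x²+y²) = √(1.190² + 1.169²) = 1.66813
φ = atan2(y, x) mod 360° = atan2(1.169, 1.190) = 44.4900°
|p|² = ρ² + z² = 1.66813² + 1.468² = 4.93769
κ = 2ρ / |p|² = 2×1.66813 / 4.93769 = 0.67567
θ = 2·atan2(ρ, z) = 2·atan2(1.66813, 1.468) = 1.69825 rad
ℓ = θ/κ = 1.69825/0.67567 = 2.51342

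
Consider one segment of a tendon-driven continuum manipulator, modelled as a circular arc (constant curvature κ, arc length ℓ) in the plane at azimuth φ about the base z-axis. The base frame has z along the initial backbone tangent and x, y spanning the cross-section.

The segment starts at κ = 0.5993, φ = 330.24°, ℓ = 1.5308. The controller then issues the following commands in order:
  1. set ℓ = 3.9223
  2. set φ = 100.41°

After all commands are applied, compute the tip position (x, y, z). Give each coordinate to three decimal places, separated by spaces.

initial: κ=0.5993, φ=330.24°, ℓ=1.5308
cmd 1: set ℓ=3.9223 → (κ,φ,ℓ)=(0.5993,330.24°,3.9223) → tip=(2.4671,-1.4106,1.1864)
cmd 2: set φ=100.41° → (κ,φ,ℓ)=(0.5993,100.41°,3.9223) → tip=(-0.5135,2.7951,1.1864)

-0.514 2.795 1.186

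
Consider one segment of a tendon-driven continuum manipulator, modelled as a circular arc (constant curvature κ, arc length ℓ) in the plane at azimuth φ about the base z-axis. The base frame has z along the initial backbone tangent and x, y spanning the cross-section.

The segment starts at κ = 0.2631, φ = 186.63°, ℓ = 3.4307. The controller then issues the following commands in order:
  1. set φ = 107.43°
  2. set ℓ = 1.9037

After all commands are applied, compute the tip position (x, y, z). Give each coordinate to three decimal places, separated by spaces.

initial: κ=0.2631, φ=186.63°, ℓ=3.4307
cmd 1: set φ=107.43° → (κ,φ,ℓ)=(0.2631,107.43°,3.4307) → tip=(-0.4331,1.3796,2.9835)
cmd 2: set ℓ=1.9037 → (κ,φ,ℓ)=(0.2631,107.43°,1.9037) → tip=(-0.1398,0.4454,1.8251)

-0.140 0.445 1.825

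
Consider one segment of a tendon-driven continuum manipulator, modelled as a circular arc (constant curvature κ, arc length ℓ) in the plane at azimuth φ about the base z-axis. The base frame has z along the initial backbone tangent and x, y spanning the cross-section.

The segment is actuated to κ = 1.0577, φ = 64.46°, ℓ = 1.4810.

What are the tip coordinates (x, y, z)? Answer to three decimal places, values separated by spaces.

θ = κ·ℓ = 1.0577 × 1.4810 = 1.56645 rad
ρ = (1 − cos θ)/κ = (1 − 0.00434)/1.0577 = 0.94134
z = sin θ / κ = 0.99999/1.0577 = 0.94544
x = ρ cos φ = 0.94134 × cos(64.46°) = 0.40585
y = ρ sin φ = 0.94134 × sin(64.46°) = 0.84936

0.406 0.849 0.945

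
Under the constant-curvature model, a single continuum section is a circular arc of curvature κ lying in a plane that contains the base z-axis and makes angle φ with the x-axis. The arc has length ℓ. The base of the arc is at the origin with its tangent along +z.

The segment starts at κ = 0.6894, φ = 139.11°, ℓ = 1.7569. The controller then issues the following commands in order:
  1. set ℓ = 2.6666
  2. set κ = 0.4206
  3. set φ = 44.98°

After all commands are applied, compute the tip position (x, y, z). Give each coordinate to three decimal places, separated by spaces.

initial: κ=0.6894, φ=139.11°, ℓ=1.7569
cmd 1: set ℓ=2.6666 → (κ,φ,ℓ)=(0.6894,139.11°,2.6666) → tip=(-1.3865,1.2006,1.3989)
cmd 2: set κ=0.4206 → (κ,φ,ℓ)=(0.4206,139.11°,2.6666) → tip=(-1.0168,0.8805,2.1417)
cmd 3: set φ=44.98° → (κ,φ,ℓ)=(0.4206,44.98°,2.6666) → tip=(0.9514,0.9508,2.1417)

0.951 0.951 2.142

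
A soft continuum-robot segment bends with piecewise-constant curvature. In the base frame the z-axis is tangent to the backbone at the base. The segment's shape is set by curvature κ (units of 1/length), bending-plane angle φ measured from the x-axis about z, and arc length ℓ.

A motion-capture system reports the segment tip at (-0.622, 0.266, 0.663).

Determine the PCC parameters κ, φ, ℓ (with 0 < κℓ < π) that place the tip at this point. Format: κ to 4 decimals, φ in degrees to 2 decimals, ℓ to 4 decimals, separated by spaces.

1.5080 156.85 1.0550

ρ = √(x²+y²) = √(-0.622² + 0.266²) = 0.67649
φ = atan2(y, x) mod 360° = atan2(0.266, -0.622) = 156.8459°
|p|² = ρ² + z² = 0.67649² + 0.663² = 0.89721
κ = 2ρ / |p|² = 2×0.67649 / 0.89721 = 1.50799
θ = 2·atan2(ρ, z) = 2·atan2(0.67649, 0.663) = 1.59094 rad
ℓ = θ/κ = 1.59094/1.50799 = 1.05501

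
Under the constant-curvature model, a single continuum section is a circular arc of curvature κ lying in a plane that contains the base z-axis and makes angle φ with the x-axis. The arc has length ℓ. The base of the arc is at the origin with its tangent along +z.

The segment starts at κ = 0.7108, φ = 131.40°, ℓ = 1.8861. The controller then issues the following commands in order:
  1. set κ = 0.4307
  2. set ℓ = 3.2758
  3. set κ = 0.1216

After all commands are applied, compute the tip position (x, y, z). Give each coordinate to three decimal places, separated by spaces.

initial: κ=0.7108, φ=131.40°, ℓ=1.8861
cmd 1: set κ=0.4307 → (κ,φ,ℓ)=(0.4307,131.40°,1.8861) → tip=(-0.4794,0.5437,1.6854)
cmd 2: set ℓ=3.2758 → (κ,φ,ℓ)=(0.4307,131.40°,3.2758) → tip=(-1.2909,1.4643,2.2922)
cmd 3: set κ=0.1216 → (κ,φ,ℓ)=(0.1216,131.40°,3.2758) → tip=(-0.4258,0.4830,3.1899)

-0.426 0.483 3.190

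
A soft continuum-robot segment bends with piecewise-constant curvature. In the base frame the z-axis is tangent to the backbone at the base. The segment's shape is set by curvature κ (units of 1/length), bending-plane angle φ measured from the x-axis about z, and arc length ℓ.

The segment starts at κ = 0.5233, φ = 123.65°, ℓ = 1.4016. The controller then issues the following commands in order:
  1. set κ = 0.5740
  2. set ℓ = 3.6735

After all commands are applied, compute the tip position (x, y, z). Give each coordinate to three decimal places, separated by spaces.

-1.460 2.193 1.496

initial: κ=0.5233, φ=123.65°, ℓ=1.4016
cmd 1: set κ=0.5740 → (κ,φ,ℓ)=(0.5740,123.65°,1.4016) → tip=(-0.2959,0.4446,1.2552)
cmd 2: set ℓ=3.6735 → (κ,φ,ℓ)=(0.5740,123.65°,3.6735) → tip=(-1.4599,2.1931,1.4962)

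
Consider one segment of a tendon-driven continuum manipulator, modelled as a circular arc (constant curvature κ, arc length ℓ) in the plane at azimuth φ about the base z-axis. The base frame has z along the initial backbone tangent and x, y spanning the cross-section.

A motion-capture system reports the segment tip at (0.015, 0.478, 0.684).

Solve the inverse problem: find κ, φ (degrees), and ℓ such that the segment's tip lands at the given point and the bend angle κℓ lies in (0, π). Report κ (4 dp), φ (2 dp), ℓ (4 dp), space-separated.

ρ = √(x²+y²) = √(0.015² + 0.478²) = 0.47824
φ = atan2(y, x) mod 360° = atan2(0.478, 0.015) = 88.2026°
|p|² = ρ² + z² = 0.47824² + 0.684² = 0.69656
κ = 2ρ / |p|² = 2×0.47824 / 0.69656 = 1.37312
θ = 2·atan2(ρ, z) = 2·atan2(0.47824, 0.684) = 1.22034 rad
ℓ = θ/κ = 1.22034/1.37312 = 0.88873

1.3731 88.20 0.8887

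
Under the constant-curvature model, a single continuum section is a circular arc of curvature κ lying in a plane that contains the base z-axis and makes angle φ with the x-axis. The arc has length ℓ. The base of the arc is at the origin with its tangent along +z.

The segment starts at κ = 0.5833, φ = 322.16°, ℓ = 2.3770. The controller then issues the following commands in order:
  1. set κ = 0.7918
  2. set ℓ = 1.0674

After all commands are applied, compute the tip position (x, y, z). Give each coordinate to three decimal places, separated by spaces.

initial: κ=0.5833, φ=322.16°, ℓ=2.3770
cmd 1: set κ=0.7918 → (κ,φ,ℓ)=(0.7918,322.16°,2.3770) → tip=(1.3029,-1.0121,1.2022)
cmd 2: set ℓ=1.0674 → (κ,φ,ℓ)=(0.7918,322.16°,1.0674) → tip=(0.3355,-0.2606,0.9448)

0.336 -0.261 0.945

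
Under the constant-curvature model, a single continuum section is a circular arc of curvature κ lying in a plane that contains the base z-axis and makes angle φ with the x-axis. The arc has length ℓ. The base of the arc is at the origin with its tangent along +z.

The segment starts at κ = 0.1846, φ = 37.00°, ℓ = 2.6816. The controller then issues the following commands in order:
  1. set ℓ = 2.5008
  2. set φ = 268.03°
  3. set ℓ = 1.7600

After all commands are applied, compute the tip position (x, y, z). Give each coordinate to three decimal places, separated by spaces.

initial: κ=0.1846, φ=37.00°, ℓ=2.6816
cmd 1: set ℓ=2.5008 → (κ,φ,ℓ)=(0.1846,37.00°,2.5008) → tip=(0.4529,0.3413,2.4129)
cmd 2: set φ=268.03° → (κ,φ,ℓ)=(0.1846,268.03°,2.5008) → tip=(-0.0195,-0.5667,2.4129)
cmd 3: set ℓ=1.7600 → (κ,φ,ℓ)=(0.1846,268.03°,1.7600) → tip=(-0.0097,-0.2832,1.7292)

-0.010 -0.283 1.729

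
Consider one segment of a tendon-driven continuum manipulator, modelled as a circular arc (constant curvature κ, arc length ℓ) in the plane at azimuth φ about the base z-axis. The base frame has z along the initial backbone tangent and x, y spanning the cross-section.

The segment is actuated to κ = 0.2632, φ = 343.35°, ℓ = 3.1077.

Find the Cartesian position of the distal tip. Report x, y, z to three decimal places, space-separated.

θ = κ·ℓ = 0.2632 × 3.1077 = 0.81795 rad
ρ = (1 − cos θ)/κ = (1 − 0.68372)/0.2632 = 1.20167
z = sin θ / κ = 0.72974/0.2632 = 2.77258
x = ρ cos φ = 1.20167 × cos(343.35°) = 1.15129
y = ρ sin φ = 1.20167 × sin(343.35°) = -0.34431

1.151 -0.344 2.773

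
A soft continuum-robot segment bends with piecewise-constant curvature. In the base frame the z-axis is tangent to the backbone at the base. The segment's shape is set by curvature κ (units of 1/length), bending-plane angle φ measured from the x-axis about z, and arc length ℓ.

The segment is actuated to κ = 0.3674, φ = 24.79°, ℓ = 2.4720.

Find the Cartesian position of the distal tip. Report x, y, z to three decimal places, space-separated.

0.951 0.439 2.146

θ = κ·ℓ = 0.3674 × 2.4720 = 0.90821 rad
ρ = (1 − cos θ)/κ = (1 − 0.61516)/0.3674 = 1.04748
z = sin θ / κ = 0.78841/0.3674 = 2.14591
x = ρ cos φ = 1.04748 × cos(24.79°) = 0.95096
y = ρ sin φ = 1.04748 × sin(24.79°) = 0.43920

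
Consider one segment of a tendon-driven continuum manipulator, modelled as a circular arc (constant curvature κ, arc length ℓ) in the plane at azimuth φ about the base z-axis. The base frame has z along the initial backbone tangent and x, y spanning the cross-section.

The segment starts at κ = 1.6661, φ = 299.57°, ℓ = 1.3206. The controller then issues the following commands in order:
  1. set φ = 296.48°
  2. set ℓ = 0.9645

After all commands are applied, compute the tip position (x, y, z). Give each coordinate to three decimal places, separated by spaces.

0.277 -0.557 0.600

initial: κ=1.6661, φ=299.57°, ℓ=1.3206
cmd 1: set φ=296.48° → (κ,φ,ℓ)=(1.6661,296.48°,1.3206) → tip=(0.4252,-0.8535,0.4852)
cmd 2: set ℓ=0.9645 → (κ,φ,ℓ)=(1.6661,296.48°,0.9645) → tip=(0.2773,-0.5567,0.5998)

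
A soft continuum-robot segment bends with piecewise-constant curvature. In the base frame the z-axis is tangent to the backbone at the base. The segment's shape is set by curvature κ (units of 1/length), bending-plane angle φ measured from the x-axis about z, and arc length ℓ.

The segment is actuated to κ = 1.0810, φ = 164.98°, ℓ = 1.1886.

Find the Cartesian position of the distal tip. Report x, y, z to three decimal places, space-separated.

θ = κ·ℓ = 1.0810 × 1.1886 = 1.28488 rad
ρ = (1 − cos θ)/κ = (1 − 0.28204)/1.0810 = 0.66416
z = sin θ / κ = 0.95940/1.0810 = 0.88751
x = ρ cos φ = 0.66416 × cos(164.98°) = -0.64147
y = ρ sin φ = 0.66416 × sin(164.98°) = 0.17212

-0.641 0.172 0.888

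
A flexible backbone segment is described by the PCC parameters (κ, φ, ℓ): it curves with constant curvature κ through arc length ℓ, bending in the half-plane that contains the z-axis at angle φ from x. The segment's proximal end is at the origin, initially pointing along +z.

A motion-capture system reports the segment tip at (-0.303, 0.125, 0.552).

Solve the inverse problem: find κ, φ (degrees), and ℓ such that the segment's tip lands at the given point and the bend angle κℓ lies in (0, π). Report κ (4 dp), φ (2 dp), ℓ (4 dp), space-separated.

ρ = √(x²+y²) = √(-0.303² + 0.125²) = 0.32777
φ = atan2(y, x) mod 360° = atan2(0.125, -0.303) = 157.5818°
|p|² = ρ² + z² = 0.32777² + 0.552² = 0.41214
κ = 2ρ / |p|² = 2×0.32777 / 0.41214 = 1.59059
θ = 2·atan2(ρ, z) = 2·atan2(0.32777, 0.552) = 1.07168 rad
ℓ = θ/κ = 1.07168/1.59059 = 0.67376

1.5906 157.58 0.6738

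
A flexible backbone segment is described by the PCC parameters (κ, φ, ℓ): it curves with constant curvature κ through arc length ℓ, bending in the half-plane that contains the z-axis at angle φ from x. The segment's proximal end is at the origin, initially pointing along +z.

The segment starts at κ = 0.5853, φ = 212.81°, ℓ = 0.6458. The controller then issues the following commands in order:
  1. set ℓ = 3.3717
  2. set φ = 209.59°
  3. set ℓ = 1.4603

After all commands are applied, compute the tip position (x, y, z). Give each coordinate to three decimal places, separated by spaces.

-0.510 -0.290 1.289

initial: κ=0.5853, φ=212.81°, ℓ=0.6458
cmd 1: set ℓ=3.3717 → (κ,φ,ℓ)=(0.5853,212.81°,3.3717) → tip=(-1.9987,-1.2886,1.5719)
cmd 2: set φ=209.59° → (κ,φ,ℓ)=(0.5853,209.59°,3.3717) → tip=(-2.0679,-1.1743,1.5719)
cmd 3: set ℓ=1.4603 → (κ,φ,ℓ)=(0.5853,209.59°,1.4603) → tip=(-0.5104,-0.2898,1.2889)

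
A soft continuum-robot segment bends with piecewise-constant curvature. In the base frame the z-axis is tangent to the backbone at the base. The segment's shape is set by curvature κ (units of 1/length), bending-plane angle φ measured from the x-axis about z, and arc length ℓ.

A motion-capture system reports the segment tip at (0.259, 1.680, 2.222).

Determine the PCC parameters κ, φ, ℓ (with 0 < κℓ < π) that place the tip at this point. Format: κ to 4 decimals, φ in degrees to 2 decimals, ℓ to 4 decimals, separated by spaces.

ρ = √(x²+y²) = √(0.259² + 1.680²) = 1.69985
φ = atan2(y, x) mod 360° = atan2(1.680, 0.259) = 81.2359°
|p|² = ρ² + z² = 1.69985² + 2.222² = 7.82676
κ = 2ρ / |p|² = 2×1.69985 / 7.82676 = 0.43437
θ = 2·atan2(ρ, z) = 2·atan2(1.69985, 2.222) = 1.30607 rad
ℓ = θ/κ = 1.30607/0.43437 = 3.00684

0.4344 81.24 3.0068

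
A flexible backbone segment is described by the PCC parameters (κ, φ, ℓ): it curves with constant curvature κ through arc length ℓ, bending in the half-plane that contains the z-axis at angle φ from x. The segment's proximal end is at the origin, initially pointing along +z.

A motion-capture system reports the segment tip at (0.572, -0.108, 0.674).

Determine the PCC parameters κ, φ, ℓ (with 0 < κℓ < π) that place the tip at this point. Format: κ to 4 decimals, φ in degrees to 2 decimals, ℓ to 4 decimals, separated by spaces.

1.4679 349.31 0.9706

ρ = √(x²+y²) = √(0.572² + -0.108²) = 0.58211
φ = atan2(y, x) mod 360° = atan2(-0.108, 0.572) = 349.3078°
|p|² = ρ² + z² = 0.58211² + 0.674² = 0.79312
κ = 2ρ / |p|² = 2×0.58211 / 0.79312 = 1.46788
θ = 2·atan2(ρ, z) = 2·atan2(0.58211, 0.674) = 1.42474 rad
ℓ = θ/κ = 1.42474/1.46788 = 0.97061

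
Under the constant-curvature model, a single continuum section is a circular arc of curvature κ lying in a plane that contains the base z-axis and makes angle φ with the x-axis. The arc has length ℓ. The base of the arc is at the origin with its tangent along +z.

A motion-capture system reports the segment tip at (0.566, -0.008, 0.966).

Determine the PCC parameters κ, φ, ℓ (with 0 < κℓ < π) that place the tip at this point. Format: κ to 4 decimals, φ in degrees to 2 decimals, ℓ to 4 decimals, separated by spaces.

0.9031 359.19 1.1738

ρ = √(x²+y²) = √(0.566² + -0.008²) = 0.56606
φ = atan2(y, x) mod 360° = atan2(-0.008, 0.566) = 359.1902°
|p|² = ρ² + z² = 0.56606² + 0.966² = 1.25358
κ = 2ρ / |p|² = 2×0.56606 / 1.25358 = 0.90311
θ = 2·atan2(ρ, z) = 2·atan2(0.56606, 0.966) = 1.06009 rad
ℓ = θ/κ = 1.06009/0.90311 = 1.17383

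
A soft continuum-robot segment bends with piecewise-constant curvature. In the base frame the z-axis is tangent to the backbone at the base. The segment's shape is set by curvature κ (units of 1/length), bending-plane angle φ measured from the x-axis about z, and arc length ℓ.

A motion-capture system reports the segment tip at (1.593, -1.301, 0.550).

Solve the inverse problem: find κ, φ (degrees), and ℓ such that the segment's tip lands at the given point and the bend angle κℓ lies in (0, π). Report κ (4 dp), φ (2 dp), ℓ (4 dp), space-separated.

0.9075 320.76 2.8859

ρ = √(x²+y²) = √(1.593² + -1.301²) = 2.05676
φ = atan2(y, x) mod 360° = atan2(-1.301, 1.593) = 320.7616°
|p|² = ρ² + z² = 2.05676² + 0.550² = 4.53275
κ = 2ρ / |p|² = 2×2.05676 / 4.53275 = 0.90751
θ = 2·atan2(ρ, z) = 2·atan2(2.05676, 0.550) = 2.61900 rad
ℓ = θ/κ = 2.61900/0.90751 = 2.88592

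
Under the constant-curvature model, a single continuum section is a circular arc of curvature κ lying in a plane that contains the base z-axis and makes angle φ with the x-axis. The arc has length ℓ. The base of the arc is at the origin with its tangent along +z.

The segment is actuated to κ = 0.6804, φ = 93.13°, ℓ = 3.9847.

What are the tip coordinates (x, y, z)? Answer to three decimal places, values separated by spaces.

-0.153 2.801 0.613

θ = κ·ℓ = 0.6804 × 3.9847 = 2.71119 rad
ρ = (1 − cos θ)/κ = (1 − -0.90880)/0.6804 = 2.80541
z = sin θ / κ = 0.41724/0.6804 = 0.61322
x = ρ cos φ = 2.80541 × cos(93.13°) = -0.15318
y = ρ sin φ = 2.80541 × sin(93.13°) = 2.80122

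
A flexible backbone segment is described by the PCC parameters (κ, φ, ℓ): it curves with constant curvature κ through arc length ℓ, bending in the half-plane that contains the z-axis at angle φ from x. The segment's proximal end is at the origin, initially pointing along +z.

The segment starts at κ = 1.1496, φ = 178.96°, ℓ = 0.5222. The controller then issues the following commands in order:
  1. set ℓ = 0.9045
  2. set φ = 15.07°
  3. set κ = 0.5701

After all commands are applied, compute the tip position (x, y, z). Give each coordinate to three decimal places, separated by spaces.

0.220 0.059 0.865

initial: κ=1.1496, φ=178.96°, ℓ=0.5222
cmd 1: set ℓ=0.9045 → (κ,φ,ℓ)=(1.1496,178.96°,0.9045) → tip=(-0.4293,0.0078,0.7501)
cmd 2: set φ=15.07° → (κ,φ,ℓ)=(1.1496,15.07°,0.9045) → tip=(0.4146,0.1116,0.7501)
cmd 3: set κ=0.5701 → (κ,φ,ℓ)=(0.5701,15.07°,0.9045) → tip=(0.2202,0.0593,0.8649)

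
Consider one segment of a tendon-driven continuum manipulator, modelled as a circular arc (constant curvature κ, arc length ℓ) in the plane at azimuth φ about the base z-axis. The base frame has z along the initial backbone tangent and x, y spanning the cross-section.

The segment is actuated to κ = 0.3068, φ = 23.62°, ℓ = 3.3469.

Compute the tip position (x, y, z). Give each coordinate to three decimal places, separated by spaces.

1.441 0.630 2.789

θ = κ·ℓ = 0.3068 × 3.3469 = 1.02683 rad
ρ = (1 − cos θ)/κ = (1 − 0.51753)/0.3068 = 1.57257
z = sin θ / κ = 0.85566/0.3068 = 2.78899
x = ρ cos φ = 1.57257 × cos(23.62°) = 1.44083
y = ρ sin φ = 1.57257 × sin(23.62°) = 0.63008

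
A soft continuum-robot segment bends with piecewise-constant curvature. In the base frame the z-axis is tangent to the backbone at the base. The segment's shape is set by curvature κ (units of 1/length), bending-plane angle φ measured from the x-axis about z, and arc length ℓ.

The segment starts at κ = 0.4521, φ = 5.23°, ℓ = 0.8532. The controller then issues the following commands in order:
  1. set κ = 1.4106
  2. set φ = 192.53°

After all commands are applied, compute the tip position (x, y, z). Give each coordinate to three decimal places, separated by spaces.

initial: κ=0.4521, φ=5.23°, ℓ=0.8532
cmd 1: set κ=1.4106 → (κ,φ,ℓ)=(1.4106,5.23°,0.8532) → tip=(0.4525,0.0414,0.6616)
cmd 2: set φ=192.53° → (κ,φ,ℓ)=(1.4106,192.53°,0.8532) → tip=(-0.4435,-0.0986,0.6616)

-0.444 -0.099 0.662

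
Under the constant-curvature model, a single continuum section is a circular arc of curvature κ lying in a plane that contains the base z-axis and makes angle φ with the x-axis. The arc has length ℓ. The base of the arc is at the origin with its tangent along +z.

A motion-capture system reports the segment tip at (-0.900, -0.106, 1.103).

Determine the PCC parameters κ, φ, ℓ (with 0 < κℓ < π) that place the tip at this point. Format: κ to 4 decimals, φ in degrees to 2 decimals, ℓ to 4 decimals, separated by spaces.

ρ = √(x²+y²) = √(-0.900² + -0.106²) = 0.90622
φ = atan2(y, x) mod 360° = atan2(-0.106, -0.900) = 186.7172°
|p|² = ρ² + z² = 0.90622² + 1.103² = 2.03784
κ = 2ρ / |p|² = 2×0.90622 / 2.03784 = 0.88939
θ = 2·atan2(ρ, z) = 2·atan2(0.90622, 1.103) = 1.37554 rad
ℓ = θ/κ = 1.37554/0.88939 = 1.54661

0.8894 186.72 1.5466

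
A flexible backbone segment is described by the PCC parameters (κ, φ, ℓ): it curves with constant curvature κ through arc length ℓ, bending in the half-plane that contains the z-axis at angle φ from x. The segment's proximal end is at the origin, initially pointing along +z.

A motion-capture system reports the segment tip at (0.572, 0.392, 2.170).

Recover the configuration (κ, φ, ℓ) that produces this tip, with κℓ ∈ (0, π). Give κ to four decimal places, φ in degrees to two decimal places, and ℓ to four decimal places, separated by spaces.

ρ = √(x²+y²) = √(0.572² + 0.392²) = 0.69343
φ = atan2(y, x) mod 360° = atan2(0.392, 0.572) = 34.4234°
|p|² = ρ² + z² = 0.69343² + 2.170² = 5.18975
κ = 2ρ / |p|² = 2×0.69343 / 5.18975 = 0.26723
θ = 2·atan2(ρ, z) = 2·atan2(0.69343, 2.170) = 0.61860 rad
ℓ = θ/κ = 0.61860/0.26723 = 2.31483

0.2672 34.42 2.3148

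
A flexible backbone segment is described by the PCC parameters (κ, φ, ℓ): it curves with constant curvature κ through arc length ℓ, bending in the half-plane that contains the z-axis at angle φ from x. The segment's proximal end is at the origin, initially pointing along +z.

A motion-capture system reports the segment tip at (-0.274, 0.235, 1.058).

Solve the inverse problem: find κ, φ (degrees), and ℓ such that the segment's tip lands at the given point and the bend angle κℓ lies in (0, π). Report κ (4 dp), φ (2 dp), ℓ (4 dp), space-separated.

ρ = √(x²+y²) = √(-0.274² + 0.235²) = 0.36097
φ = atan2(y, x) mod 360° = atan2(0.235, -0.274) = 139.3815°
|p|² = ρ² + z² = 0.36097² + 1.058² = 1.24967
κ = 2ρ / |p|² = 2×0.36097 / 1.24967 = 0.57771
θ = 2·atan2(ρ, z) = 2·atan2(0.36097, 1.058) = 0.65760 rad
ℓ = θ/κ = 0.65760/0.57771 = 1.13828

0.5777 139.38 1.1383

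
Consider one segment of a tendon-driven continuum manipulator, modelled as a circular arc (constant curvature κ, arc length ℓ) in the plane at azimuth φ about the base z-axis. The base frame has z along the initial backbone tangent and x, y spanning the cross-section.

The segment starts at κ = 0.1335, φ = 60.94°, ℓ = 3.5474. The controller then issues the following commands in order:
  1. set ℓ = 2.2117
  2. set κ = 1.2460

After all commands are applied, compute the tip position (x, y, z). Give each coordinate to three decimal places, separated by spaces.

0.751 1.352 0.302

initial: κ=0.1335, φ=60.94°, ℓ=3.5474
cmd 1: set ℓ=2.2117 → (κ,φ,ℓ)=(0.1335,60.94°,2.2117) → tip=(0.1574,0.2833,2.1797)
cmd 2: set κ=1.2460 → (κ,φ,ℓ)=(1.2460,60.94°,2.2117) → tip=(0.7510,1.3515,0.3020)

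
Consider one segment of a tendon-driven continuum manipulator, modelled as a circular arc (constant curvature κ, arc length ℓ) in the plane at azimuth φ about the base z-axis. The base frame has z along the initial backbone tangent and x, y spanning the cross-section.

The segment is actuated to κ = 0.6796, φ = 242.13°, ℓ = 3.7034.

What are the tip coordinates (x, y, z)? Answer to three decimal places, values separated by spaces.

-1.246 -2.356 0.861

θ = κ·ℓ = 0.6796 × 3.7034 = 2.51683 rad
ρ = (1 − cos θ)/κ = (1 − -0.81110)/0.6796 = 2.66495
z = sin θ / κ = 0.58490/0.6796 = 0.86066
x = ρ cos φ = 2.66495 × cos(242.13°) = -1.24578
y = ρ sin φ = 2.66495 × sin(242.13°) = -2.35585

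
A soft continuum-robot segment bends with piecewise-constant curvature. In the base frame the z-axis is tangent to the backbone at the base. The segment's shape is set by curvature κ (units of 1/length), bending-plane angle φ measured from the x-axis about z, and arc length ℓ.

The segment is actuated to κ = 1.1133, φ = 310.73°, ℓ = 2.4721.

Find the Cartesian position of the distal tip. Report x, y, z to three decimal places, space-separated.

θ = κ·ℓ = 1.1133 × 2.4721 = 2.75219 rad
ρ = (1 − cos θ)/κ = (1 − -0.92514)/1.1133 = 1.72922
z = sin θ / κ = 0.37964/1.1133 = 0.34100
x = ρ cos φ = 1.72922 × cos(310.73°) = 1.12830
y = ρ sin φ = 1.72922 × sin(310.73°) = -1.31039

1.128 -1.310 0.341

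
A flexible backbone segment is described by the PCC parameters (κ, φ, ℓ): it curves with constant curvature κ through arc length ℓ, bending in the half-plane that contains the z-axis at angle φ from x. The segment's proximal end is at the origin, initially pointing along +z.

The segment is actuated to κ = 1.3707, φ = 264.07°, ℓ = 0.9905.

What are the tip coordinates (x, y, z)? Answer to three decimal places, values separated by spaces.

-0.059 -0.572 0.713

θ = κ·ℓ = 1.3707 × 0.9905 = 1.35768 rad
ρ = (1 − cos θ)/κ = (1 − 0.21151)/1.3707 = 0.57525
z = sin θ / κ = 0.97738/1.3707 = 0.71305
x = ρ cos φ = 0.57525 × cos(264.07°) = -0.05943
y = ρ sin φ = 0.57525 × sin(264.07°) = -0.57217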